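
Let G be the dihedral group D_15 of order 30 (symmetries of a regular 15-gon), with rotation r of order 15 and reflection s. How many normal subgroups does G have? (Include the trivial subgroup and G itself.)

G has 28 subgroups. Checking conjugation-invariance by order — order 1: 1/1 normal; order 2: 0/15 normal; order 3: 1/1 normal; order 5: 1/1 normal; order 6: 0/5 normal; order 10: 0/3 normal; order 15: 1/1 normal; order 30: 1/1 normal.
Total normal subgroups: 5.

5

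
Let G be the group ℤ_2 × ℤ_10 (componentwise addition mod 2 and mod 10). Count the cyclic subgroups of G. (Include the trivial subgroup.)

Group the elements of G by the cyclic subgroup they generate; each cyclic subgroup of order d accounts for φ(d) elements.
Cyclic subgroups by order — order 1: 1; order 2: 3; order 5: 1; order 10: 3.
Total: 8.

8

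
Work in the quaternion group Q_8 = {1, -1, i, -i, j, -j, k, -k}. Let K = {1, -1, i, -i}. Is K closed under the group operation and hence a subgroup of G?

Yes

|K| = 4 divides |G| = 8, consistent with Lagrange.
K contains the identity, every element's inverse is in K, and K is closed under ·: it is a subgroup.
In fact K = ⟨-i⟩.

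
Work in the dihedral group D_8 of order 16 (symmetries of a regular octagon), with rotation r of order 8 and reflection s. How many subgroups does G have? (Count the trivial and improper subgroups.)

19

|G| = 16, so by Lagrange every subgroup order divides 16. Divisors: 1, 2, 4, 8, 16.
Subgroups by order — order 1: 1; order 2: 9; order 4: 5; order 8: 3; order 16: 1.
Total: 1 + 9 + 5 + 3 + 1 = 19.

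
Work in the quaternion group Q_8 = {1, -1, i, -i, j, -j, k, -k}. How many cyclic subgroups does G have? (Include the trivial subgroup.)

Each element a generates a cyclic subgroup ⟨a⟩; distinct elements may generate the same one (a cyclic group of order d has φ(d) generators).
Cyclic subgroups by order — order 1: 1; order 2: 1; order 4: 3.
Total: 5.

5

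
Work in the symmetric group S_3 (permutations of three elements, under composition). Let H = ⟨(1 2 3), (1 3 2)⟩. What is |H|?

3

|⟨(1 2 3)⟩| = 3 and |⟨(1 3 2)⟩| = 3, so |H| is a multiple of lcm(3, 3) = 3 and divides |G| = 6.
Closing under the operation: H = {e, (1 2 3), (1 3 2)}, so |H| = 3.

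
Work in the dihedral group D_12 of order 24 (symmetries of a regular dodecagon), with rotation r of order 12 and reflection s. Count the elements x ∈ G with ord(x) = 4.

The elements of order 4 are: r^3, r^9.
That's 2.

2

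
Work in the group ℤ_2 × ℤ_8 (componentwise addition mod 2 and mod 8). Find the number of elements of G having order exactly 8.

An element (a,b) has order lcm(ord(a), ord(b)); count pairs with lcm equal to 8.
Enumerating gives 8 such elements.

8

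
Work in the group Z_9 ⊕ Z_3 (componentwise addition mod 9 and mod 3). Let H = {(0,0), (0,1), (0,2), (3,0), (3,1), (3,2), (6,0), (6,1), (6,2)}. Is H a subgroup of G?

Yes

|H| = 9 divides |G| = 27, consistent with Lagrange.
H contains the identity, every element's inverse is in H, and H is closed under +: it is a subgroup.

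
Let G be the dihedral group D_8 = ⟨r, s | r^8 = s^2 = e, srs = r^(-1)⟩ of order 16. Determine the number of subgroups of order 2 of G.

|G| = 16 and 2 | 16, so subgroups of order 2 are possible by Lagrange.
The subgroups of order 2 are: {e, r^2s}; {e, r^3s}; {e, r^4}; {e, r^4s}; … (9 in all).
So G has 9 subgroups of order 2.

9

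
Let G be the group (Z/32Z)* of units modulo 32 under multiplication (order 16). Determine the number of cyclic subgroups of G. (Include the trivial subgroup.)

8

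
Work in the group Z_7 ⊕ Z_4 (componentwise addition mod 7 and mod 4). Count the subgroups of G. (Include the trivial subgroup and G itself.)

|G| = 28, so by Lagrange every subgroup order divides 28. Divisors: 1, 2, 4, 7, 14, 28.
Subgroups by order — order 1: 1; order 2: 1; order 4: 1; order 7: 1; order 14: 1; order 28: 1.
Total: 1 + 1 + 1 + 1 + 1 + 1 = 6.

6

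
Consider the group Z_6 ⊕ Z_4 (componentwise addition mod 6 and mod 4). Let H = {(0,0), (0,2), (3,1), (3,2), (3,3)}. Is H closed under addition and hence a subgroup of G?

No

|H| = 5 does not divide |G| = 24, so by Lagrange H is not a subgroup.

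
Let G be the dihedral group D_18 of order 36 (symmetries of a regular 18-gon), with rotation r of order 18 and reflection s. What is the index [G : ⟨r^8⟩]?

|⟨r^8⟩| = 9 and |G| = 36.
By Lagrange, [G : H] = |G|/|H| = 36/9 = 4.

4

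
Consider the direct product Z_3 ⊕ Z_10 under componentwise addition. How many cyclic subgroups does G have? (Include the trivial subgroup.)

A cyclic subgroup of order d is generated by each of its φ(d) elements of order d, so the cyclic subgroups of order d number (#elements of order d)/φ(d).
Cyclic subgroups by order — order 1: 1; order 2: 1; order 3: 1; order 5: 1; order 6: 1; order 10: 1; order 15: 1; order 30: 1.
Total: 8.

8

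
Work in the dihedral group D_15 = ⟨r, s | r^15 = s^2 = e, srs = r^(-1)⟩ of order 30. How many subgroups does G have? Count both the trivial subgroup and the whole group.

|G| = 30, so by Lagrange every subgroup order divides 30. Divisors: 1, 2, 3, 5, 6, 10, 15, 30.
Subgroups by order — order 1: 1; order 2: 15; order 3: 1; order 5: 1; order 6: 5; order 10: 3; order 15: 1; order 30: 1.
Total: 1 + 15 + 1 + 1 + 5 + 3 + 1 + 1 = 28.

28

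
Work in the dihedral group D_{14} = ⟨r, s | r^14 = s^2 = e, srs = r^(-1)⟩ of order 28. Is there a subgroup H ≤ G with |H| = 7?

Yes

7 | 28. A subgroup of order 7 is {e, r^2, r^4, r^6, r^8, r^10, r^12}.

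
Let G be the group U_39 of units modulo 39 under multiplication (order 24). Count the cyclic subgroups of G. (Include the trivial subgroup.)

Each element a generates a cyclic subgroup ⟨a⟩; distinct elements may generate the same one (a cyclic group of order d has φ(d) generators).
Cyclic subgroups by order — order 1: 1; order 2: 3; order 3: 1; order 4: 2; order 6: 3; order 12: 2.
Total: 12.

12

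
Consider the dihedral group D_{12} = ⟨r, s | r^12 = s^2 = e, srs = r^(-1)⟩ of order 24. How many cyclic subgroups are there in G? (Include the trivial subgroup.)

18

Each element a generates a cyclic subgroup ⟨a⟩; distinct elements may generate the same one (a cyclic group of order d has φ(d) generators).
Cyclic subgroups by order — order 1: 1; order 2: 13; order 3: 1; order 4: 1; order 6: 1; order 12: 1.
Total: 18.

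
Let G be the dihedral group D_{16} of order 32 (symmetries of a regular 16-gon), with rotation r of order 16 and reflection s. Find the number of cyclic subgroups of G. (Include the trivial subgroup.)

21

Group the elements of G by the cyclic subgroup they generate; each cyclic subgroup of order d accounts for φ(d) elements.
Cyclic subgroups by order — order 1: 1; order 2: 17; order 4: 1; order 8: 1; order 16: 1.
Total: 21.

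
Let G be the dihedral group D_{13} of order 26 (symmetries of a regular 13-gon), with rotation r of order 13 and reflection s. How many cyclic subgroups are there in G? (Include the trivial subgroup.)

15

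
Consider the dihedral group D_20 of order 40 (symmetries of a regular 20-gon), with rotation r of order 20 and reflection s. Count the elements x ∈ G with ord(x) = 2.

21

Enumerating element orders in G gives 21 elements of order 2.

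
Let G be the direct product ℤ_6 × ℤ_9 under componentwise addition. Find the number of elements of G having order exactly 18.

An element (a,b) has order lcm(ord(a), ord(b)); count pairs with lcm equal to 18.
Enumerating gives 18 such elements.

18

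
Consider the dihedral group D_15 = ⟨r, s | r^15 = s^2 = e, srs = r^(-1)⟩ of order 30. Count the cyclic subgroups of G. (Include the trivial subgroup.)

19

Group the elements of G by the cyclic subgroup they generate; each cyclic subgroup of order d accounts for φ(d) elements.
Cyclic subgroups by order — order 1: 1; order 2: 15; order 3: 1; order 5: 1; order 15: 1.
Total: 19.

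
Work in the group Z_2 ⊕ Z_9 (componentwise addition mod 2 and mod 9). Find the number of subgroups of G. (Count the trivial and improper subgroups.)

|G| = 18, so by Lagrange every subgroup order divides 18. Divisors: 1, 2, 3, 6, 9, 18.
Subgroups by order — order 1: 1; order 2: 1; order 3: 1; order 6: 1; order 9: 1; order 18: 1.
Total: 1 + 1 + 1 + 1 + 1 + 1 = 6.

6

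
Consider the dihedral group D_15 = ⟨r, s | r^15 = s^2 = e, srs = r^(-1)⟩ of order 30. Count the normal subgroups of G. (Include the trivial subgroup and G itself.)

G has 28 subgroups. Checking conjugation-invariance by order — order 1: 1/1 normal; order 2: 0/15 normal; order 3: 1/1 normal; order 5: 1/1 normal; order 6: 0/5 normal; order 10: 0/3 normal; order 15: 1/1 normal; order 30: 1/1 normal.
Total normal subgroups: 5.

5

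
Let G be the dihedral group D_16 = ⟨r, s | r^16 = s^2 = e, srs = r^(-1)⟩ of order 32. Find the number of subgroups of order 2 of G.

|G| = 32 and 2 | 32, so subgroups of order 2 are possible by Lagrange.
The subgroups of order 2 are: {e, r^10s}; {e, r^11s}; {e, r^12s}; {e, r^13s}; … (17 in all).
So G has 17 subgroups of order 2.

17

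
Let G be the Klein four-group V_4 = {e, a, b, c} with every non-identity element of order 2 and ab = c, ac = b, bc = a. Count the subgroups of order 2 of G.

3

|G| = 4 and 2 | 4, so subgroups of order 2 are possible by Lagrange.
The subgroups of order 2 are: {e, a}; {e, b}; {e, c}.
So G has 3 subgroups of order 2.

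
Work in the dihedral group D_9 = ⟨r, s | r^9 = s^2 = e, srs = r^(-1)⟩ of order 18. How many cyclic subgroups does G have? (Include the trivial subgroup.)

12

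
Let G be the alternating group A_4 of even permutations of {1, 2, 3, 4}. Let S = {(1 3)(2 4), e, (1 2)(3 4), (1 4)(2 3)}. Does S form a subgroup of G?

Yes

|S| = 4 divides |G| = 12, consistent with Lagrange.
S contains the identity, every element's inverse is in S, and S is closed under ∘: it is a subgroup.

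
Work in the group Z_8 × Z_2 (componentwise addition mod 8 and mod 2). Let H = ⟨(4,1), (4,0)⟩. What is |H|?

4

|⟨(4,1)⟩| = 2 and |⟨(4,0)⟩| = 2, so |H| is a multiple of lcm(2, 2) = 2 and divides |G| = 16.
Closing under the operation: H = {(0,0), (0,1), (4,0), (4,1)}, so |H| = 4.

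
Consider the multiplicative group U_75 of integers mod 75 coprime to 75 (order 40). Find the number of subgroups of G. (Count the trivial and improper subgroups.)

|G| = 40, so by Lagrange every subgroup order divides 40. Divisors: 1, 2, 4, 5, 8, 10, 20, 40.
Subgroups by order — order 1: 1; order 2: 3; order 4: 3; order 5: 1; order 8: 1; order 10: 3; order 20: 3; order 40: 1.
Total: 1 + 3 + 3 + 1 + 1 + 3 + 3 + 1 = 16.

16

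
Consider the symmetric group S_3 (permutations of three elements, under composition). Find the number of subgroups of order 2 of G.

3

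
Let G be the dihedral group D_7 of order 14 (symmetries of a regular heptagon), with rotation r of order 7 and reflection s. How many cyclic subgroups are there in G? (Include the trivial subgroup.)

Group the elements of G by the cyclic subgroup they generate; each cyclic subgroup of order d accounts for φ(d) elements.
Cyclic subgroups by order — order 1: 1; order 2: 7; order 7: 1.
Total: 9.

9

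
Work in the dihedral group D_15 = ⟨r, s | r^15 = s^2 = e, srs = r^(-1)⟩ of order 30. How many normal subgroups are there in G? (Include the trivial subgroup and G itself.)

G has 28 subgroups. Checking conjugation-invariance by order — order 1: 1/1 normal; order 2: 0/15 normal; order 3: 1/1 normal; order 5: 1/1 normal; order 6: 0/5 normal; order 10: 0/3 normal; order 15: 1/1 normal; order 30: 1/1 normal.
Total normal subgroups: 5.

5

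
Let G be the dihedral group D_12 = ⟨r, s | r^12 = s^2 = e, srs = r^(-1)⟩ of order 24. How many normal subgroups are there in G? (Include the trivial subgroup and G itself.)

9

G has 34 subgroups. Checking conjugation-invariance by order — order 1: 1/1 normal; order 2: 1/13 normal; order 3: 1/1 normal; order 4: 1/7 normal; order 6: 1/5 normal; order 8: 0/3 normal; order 12: 3/3 normal; order 24: 1/1 normal.
Total normal subgroups: 9.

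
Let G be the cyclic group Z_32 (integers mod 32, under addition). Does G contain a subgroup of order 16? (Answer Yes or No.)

16 | 32. A subgroup of order 16 is {0, 2, 4, 6, 8, 10, 12, 14, 16, 18, 20, 22, 24, 26, 28, 30}.

Yes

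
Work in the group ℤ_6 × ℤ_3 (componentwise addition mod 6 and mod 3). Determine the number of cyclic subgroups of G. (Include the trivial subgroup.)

A cyclic subgroup of order d is generated by each of its φ(d) elements of order d, so the cyclic subgroups of order d number (#elements of order d)/φ(d).
Cyclic subgroups by order — order 1: 1; order 2: 1; order 3: 4; order 6: 4.
Total: 10.

10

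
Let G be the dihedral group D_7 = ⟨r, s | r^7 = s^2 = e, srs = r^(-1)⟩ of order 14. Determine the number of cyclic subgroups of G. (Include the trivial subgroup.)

9

Each element a generates a cyclic subgroup ⟨a⟩; distinct elements may generate the same one (a cyclic group of order d has φ(d) generators).
Cyclic subgroups by order — order 1: 1; order 2: 7; order 7: 1.
Total: 9.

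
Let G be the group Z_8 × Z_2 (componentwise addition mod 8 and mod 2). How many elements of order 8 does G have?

8

An element (a,b) has order lcm(ord(a), ord(b)); count pairs with lcm equal to 8.
Enumerating gives 8 such elements.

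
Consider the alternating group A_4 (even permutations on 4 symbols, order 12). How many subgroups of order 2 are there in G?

|G| = 12 and 2 | 12, so subgroups of order 2 are possible by Lagrange.
The subgroups of order 2 are: {e, (1 2)(3 4)}; {e, (1 3)(2 4)}; {e, (1 4)(2 3)}.
So G has 3 subgroups of order 2.

3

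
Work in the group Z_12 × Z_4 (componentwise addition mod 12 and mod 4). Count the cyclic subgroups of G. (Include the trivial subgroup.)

Each element a generates a cyclic subgroup ⟨a⟩; distinct elements may generate the same one (a cyclic group of order d has φ(d) generators).
Cyclic subgroups by order — order 1: 1; order 2: 3; order 3: 1; order 4: 6; order 6: 3; order 12: 6.
Total: 20.

20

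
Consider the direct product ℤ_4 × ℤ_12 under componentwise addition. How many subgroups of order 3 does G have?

1

|G| = 48 and 3 | 48, so subgroups of order 3 are possible by Lagrange.
The subgroups of order 3 are: {(0,0), (0,4), (0,8)}.
So G has 1 subgroup of order 3.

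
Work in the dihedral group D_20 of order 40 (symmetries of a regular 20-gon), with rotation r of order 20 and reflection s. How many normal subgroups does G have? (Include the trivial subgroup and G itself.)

G has 48 subgroups. Checking conjugation-invariance by order — order 1: 1/1 normal; order 2: 1/21 normal; order 4: 1/11 normal; order 5: 1/1 normal; order 8: 0/5 normal; order 10: 1/5 normal; order 20: 3/3 normal; order 40: 1/1 normal.
Total normal subgroups: 9.

9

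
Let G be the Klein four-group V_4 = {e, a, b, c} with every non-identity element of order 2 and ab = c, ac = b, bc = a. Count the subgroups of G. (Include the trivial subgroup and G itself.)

|G| = 4, so by Lagrange every subgroup order divides 4. Divisors: 1, 2, 4.
Subgroups by order — order 1: 1; order 2: 3; order 4: 1.
Total: 1 + 3 + 1 = 5.

5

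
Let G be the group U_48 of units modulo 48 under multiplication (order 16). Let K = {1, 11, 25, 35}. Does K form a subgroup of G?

Yes

|K| = 4 divides |G| = 16, consistent with Lagrange.
K contains the identity, every element's inverse is in K, and K is closed under ·: it is a subgroup.
In fact K = ⟨11⟩.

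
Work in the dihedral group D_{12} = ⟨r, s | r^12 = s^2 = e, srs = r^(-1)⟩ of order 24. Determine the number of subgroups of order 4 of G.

7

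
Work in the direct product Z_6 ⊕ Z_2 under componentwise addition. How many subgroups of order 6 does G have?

|G| = 12 and 6 | 12, so subgroups of order 6 are possible by Lagrange.
The subgroups of order 6 are: {(0,0), (0,1), (2,0), (2,1), (4,0), (4,1)}; {(0,0), (1,0), (2,0), (3,0), (4,0), (5,0)}; {(0,0), (1,1), (2,0), (3,1), (4,0), (5,1)}.
So G has 3 subgroups of order 6.

3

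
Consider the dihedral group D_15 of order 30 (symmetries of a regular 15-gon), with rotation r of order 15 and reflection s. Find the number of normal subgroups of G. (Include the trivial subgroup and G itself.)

5

G has 28 subgroups. Checking conjugation-invariance by order — order 1: 1/1 normal; order 2: 0/15 normal; order 3: 1/1 normal; order 5: 1/1 normal; order 6: 0/5 normal; order 10: 0/3 normal; order 15: 1/1 normal; order 30: 1/1 normal.
Total normal subgroups: 5.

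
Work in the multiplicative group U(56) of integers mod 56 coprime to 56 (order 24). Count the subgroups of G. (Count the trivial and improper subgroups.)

32

|G| = 24, so by Lagrange every subgroup order divides 24. Divisors: 1, 2, 3, 4, 6, 8, 12, 24.
Subgroups by order — order 1: 1; order 2: 7; order 3: 1; order 4: 7; order 6: 7; order 8: 1; order 12: 7; order 24: 1.
Total: 1 + 7 + 1 + 7 + 7 + 1 + 7 + 1 = 32.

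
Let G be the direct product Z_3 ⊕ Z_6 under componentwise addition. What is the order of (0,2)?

The order of (0,2) in Z_3 × Z_6 is lcm(ord(0) in Z_3, ord(2) in Z_6).
ord(0) = 1 and ord(2) = 3, so |⟨(0,2)⟩| = lcm(1, 3) = 3.

3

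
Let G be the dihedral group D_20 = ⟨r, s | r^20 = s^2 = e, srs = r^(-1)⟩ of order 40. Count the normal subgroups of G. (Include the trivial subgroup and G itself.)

9

G has 48 subgroups. Checking conjugation-invariance by order — order 1: 1/1 normal; order 2: 1/21 normal; order 4: 1/11 normal; order 5: 1/1 normal; order 8: 0/5 normal; order 10: 1/5 normal; order 20: 3/3 normal; order 40: 1/1 normal.
Total normal subgroups: 9.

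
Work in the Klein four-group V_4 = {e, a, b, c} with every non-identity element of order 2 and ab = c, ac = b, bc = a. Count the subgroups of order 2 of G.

|G| = 4 and 2 | 4, so subgroups of order 2 are possible by Lagrange.
The subgroups of order 2 are: {e, a}; {e, b}; {e, c}.
So G has 3 subgroups of order 2.

3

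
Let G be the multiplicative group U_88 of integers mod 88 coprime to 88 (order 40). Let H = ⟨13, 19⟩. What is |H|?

|⟨13⟩| = 10 and |⟨19⟩| = 10, so |H| is a multiple of lcm(10, 10) = 10 and divides |G| = 40.
Closing under the operation: H = {1, 9, 13, 15, 19, 21, 23, 25, 29, 31, 35, 43, 47, 49, 51, 61, 71, 81, 83, 85}, so |H| = 20.

20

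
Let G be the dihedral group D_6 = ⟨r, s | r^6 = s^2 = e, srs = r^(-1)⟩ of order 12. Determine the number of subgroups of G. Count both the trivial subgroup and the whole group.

16

|G| = 12, so by Lagrange every subgroup order divides 12. Divisors: 1, 2, 3, 4, 6, 12.
Subgroups by order — order 1: 1; order 2: 7; order 3: 1; order 4: 3; order 6: 3; order 12: 1.
Total: 1 + 7 + 1 + 3 + 3 + 1 = 16.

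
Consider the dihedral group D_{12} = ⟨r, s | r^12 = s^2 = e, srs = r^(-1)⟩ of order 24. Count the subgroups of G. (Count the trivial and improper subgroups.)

|G| = 24, so by Lagrange every subgroup order divides 24. Divisors: 1, 2, 3, 4, 6, 8, 12, 24.
Subgroups by order — order 1: 1; order 2: 13; order 3: 1; order 4: 7; order 6: 5; order 8: 3; order 12: 3; order 24: 1.
Total: 1 + 13 + 1 + 7 + 5 + 3 + 3 + 1 = 34.

34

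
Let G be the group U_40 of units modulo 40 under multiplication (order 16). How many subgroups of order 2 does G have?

7

|G| = 16 and 2 | 16, so subgroups of order 2 are possible by Lagrange.
The subgroups of order 2 are: {1, 11}; {1, 19}; {1, 21}; {1, 29}; … (7 in all).
So G has 7 subgroups of order 2.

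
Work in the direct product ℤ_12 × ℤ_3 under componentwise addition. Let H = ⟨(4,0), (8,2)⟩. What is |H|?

9

|⟨(4,0)⟩| = 3 and |⟨(8,2)⟩| = 3, so |H| is a multiple of lcm(3, 3) = 3 and divides |G| = 36.
Closing under the operation: H = {(0,0), (0,1), (0,2), (4,0), (4,1), (4,2), (8,0), (8,1), (8,2)}, so |H| = 9.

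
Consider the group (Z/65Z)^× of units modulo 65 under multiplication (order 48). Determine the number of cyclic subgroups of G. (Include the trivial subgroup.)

20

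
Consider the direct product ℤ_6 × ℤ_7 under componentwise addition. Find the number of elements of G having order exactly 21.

12

An element (a,b) has order lcm(ord(a), ord(b)); count pairs with lcm equal to 21.
Enumerating gives 12 such elements.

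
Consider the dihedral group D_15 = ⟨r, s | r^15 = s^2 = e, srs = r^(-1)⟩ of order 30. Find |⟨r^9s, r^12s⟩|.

10

|⟨r^9s⟩| = 2 and |⟨r^12s⟩| = 2, so |H| is a multiple of lcm(2, 2) = 2 and divides |G| = 30.
Closing under the operation: H = {e, r^3, r^6, r^9, r^12, s, r^3s, r^6s, r^9s, r^12s}, so |H| = 10.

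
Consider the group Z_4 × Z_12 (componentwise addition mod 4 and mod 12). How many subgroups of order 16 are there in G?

|G| = 48 and 16 | 48, so subgroups of order 16 are possible by Lagrange.
The subgroups of order 16 are: {(0,0), (0,3), (0,6), (0,9), (1,0), (1,3), (1,6), (1,9), (2,0), (2,3), (2,6), (2,9), (3,0), (3,3), (3,6), (3,9)}.
So G has 1 subgroup of order 16.

1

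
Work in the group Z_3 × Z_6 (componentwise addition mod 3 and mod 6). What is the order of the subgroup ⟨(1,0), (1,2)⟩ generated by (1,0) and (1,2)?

9

|⟨(1,0)⟩| = 3 and |⟨(1,2)⟩| = 3, so |H| is a multiple of lcm(3, 3) = 3 and divides |G| = 18.
Closing under the operation: H = {(0,0), (0,2), (0,4), (1,0), (1,2), (1,4), (2,0), (2,2), (2,4)}, so |H| = 9.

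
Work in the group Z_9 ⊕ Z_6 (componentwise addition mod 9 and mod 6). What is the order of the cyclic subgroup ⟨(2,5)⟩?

The order of (2,5) in Z_9 × Z_6 is lcm(ord(2) in Z_9, ord(5) in Z_6).
ord(2) = 9 and ord(5) = 6, so |⟨(2,5)⟩| = lcm(9, 6) = 18.

18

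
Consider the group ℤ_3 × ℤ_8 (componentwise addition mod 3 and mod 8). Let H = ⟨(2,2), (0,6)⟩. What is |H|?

|⟨(2,2)⟩| = 12 and |⟨(0,6)⟩| = 4, so |H| is a multiple of lcm(12, 4) = 12 and divides |G| = 24.
Closing under the operation: H = {(0,0), (0,2), (0,4), (0,6), (1,0), (1,2), (1,4), (1,6), (2,0), (2,2), (2,4), (2,6)}, so |H| = 12.

12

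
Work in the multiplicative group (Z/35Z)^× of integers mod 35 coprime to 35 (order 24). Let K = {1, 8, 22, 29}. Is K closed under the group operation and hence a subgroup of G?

Yes

|K| = 4 divides |G| = 24, consistent with Lagrange.
K contains the identity, every element's inverse is in K, and K is closed under ·: it is a subgroup.
In fact K = ⟨8⟩.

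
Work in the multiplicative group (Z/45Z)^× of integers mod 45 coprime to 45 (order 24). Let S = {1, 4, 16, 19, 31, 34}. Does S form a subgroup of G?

|S| = 6 divides |G| = 24, consistent with Lagrange.
S contains the identity, every element's inverse is in S, and S is closed under ·: it is a subgroup.
In fact S = ⟨34⟩.

Yes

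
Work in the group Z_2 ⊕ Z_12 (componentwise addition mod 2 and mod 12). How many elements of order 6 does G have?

An element (a,b) has order lcm(ord(a), ord(b)); count pairs with lcm equal to 6.
Enumerating gives 6 such elements.

6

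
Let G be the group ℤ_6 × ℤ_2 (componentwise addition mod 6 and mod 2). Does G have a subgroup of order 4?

Yes

4 | 12. A subgroup of order 4 is {(0,0), (0,1), (3,0), (3,1)}.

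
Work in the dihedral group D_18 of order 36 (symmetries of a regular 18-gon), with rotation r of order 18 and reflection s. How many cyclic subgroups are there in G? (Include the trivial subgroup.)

Each element a generates a cyclic subgroup ⟨a⟩; distinct elements may generate the same one (a cyclic group of order d has φ(d) generators).
Cyclic subgroups by order — order 1: 1; order 2: 19; order 3: 1; order 6: 1; order 9: 1; order 18: 1.
Total: 24.

24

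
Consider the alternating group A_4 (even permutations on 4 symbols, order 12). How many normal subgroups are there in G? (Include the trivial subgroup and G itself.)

G has 10 subgroups. Checking conjugation-invariance by order — order 1: 1/1 normal; order 2: 0/3 normal; order 3: 0/4 normal; order 4: 1/1 normal; order 12: 1/1 normal.
Total normal subgroups: 3.

3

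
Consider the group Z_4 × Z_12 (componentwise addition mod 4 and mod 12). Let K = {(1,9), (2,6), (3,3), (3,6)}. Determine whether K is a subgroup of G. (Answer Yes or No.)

The identity (0,0) ∉ K, so K is not a subgroup.

No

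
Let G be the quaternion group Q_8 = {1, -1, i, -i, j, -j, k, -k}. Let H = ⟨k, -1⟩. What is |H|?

|⟨k⟩| = 4 and |⟨-1⟩| = 2, so |H| is a multiple of lcm(4, 2) = 4 and divides |G| = 8.
Closing under the operation: H = {1, -1, k, -k}, so |H| = 4.

4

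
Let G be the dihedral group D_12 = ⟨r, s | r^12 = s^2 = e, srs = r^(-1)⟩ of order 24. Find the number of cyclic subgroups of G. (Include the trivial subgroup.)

A cyclic subgroup of order d is generated by each of its φ(d) elements of order d, so the cyclic subgroups of order d number (#elements of order d)/φ(d).
Cyclic subgroups by order — order 1: 1; order 2: 13; order 3: 1; order 4: 1; order 6: 1; order 12: 1.
Total: 18.

18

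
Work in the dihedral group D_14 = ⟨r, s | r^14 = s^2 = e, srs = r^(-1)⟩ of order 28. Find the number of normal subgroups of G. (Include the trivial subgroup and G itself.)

7

G has 28 subgroups. Checking conjugation-invariance by order — order 1: 1/1 normal; order 2: 1/15 normal; order 4: 0/7 normal; order 7: 1/1 normal; order 14: 3/3 normal; order 28: 1/1 normal.
Total normal subgroups: 7.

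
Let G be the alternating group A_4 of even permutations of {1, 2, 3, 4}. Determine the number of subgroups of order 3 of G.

|G| = 12 and 3 | 12, so subgroups of order 3 are possible by Lagrange.
The subgroups of order 3 are: {e, (1 2 3), (1 3 2)}; {e, (1 2 4), (1 4 2)}; {e, (1 3 4), (1 4 3)}; {e, (2 3 4), (2 4 3)}.
So G has 4 subgroups of order 3.

4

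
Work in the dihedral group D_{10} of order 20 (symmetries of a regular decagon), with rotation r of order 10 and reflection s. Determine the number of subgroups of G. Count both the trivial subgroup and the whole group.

|G| = 20, so by Lagrange every subgroup order divides 20. Divisors: 1, 2, 4, 5, 10, 20.
Subgroups by order — order 1: 1; order 2: 11; order 4: 5; order 5: 1; order 10: 3; order 20: 1.
Total: 1 + 11 + 5 + 1 + 3 + 1 = 22.

22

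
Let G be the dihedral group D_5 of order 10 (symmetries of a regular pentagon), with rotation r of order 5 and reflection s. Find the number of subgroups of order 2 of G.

|G| = 10 and 2 | 10, so subgroups of order 2 are possible by Lagrange.
The subgroups of order 2 are: {e, r^2s}; {e, r^3s}; {e, r^4s}; {e, rs}; … (5 in all).
So G has 5 subgroups of order 2.

5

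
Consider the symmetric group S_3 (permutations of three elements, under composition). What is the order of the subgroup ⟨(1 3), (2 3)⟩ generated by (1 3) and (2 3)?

|⟨(1 3)⟩| = 2 and |⟨(2 3)⟩| = 2, so |H| is a multiple of lcm(2, 2) = 2 and divides |G| = 6.
Closing {(1 3), (2 3)} under the group operation gives all of G, so |H| = 6.

6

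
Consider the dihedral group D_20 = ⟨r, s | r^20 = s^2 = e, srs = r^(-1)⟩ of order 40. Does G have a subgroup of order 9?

No

9 does not divide |G| = 40, so by Lagrange no subgroup of order 9 exists.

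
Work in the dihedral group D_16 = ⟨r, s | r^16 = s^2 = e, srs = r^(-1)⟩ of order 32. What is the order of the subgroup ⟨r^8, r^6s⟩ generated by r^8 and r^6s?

|⟨r^8⟩| = 2 and |⟨r^6s⟩| = 2, so |H| is a multiple of lcm(2, 2) = 2 and divides |G| = 32.
Closing under the operation: H = {e, r^8, r^6s, r^14s}, so |H| = 4.

4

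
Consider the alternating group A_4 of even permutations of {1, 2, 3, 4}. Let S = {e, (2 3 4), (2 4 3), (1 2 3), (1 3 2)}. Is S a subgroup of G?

|S| = 5 does not divide |G| = 12, so by Lagrange S is not a subgroup.

No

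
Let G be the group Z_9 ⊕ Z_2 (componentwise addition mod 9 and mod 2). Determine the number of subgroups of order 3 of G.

1

|G| = 18 and 3 | 18, so subgroups of order 3 are possible by Lagrange.
The subgroups of order 3 are: {(0,0), (3,0), (6,0)}.
So G has 1 subgroup of order 3.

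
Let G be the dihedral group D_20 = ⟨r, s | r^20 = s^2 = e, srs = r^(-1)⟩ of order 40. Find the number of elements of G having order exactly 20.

The elements of order 20 are: r, r^3, r^7, r^9, r^11, r^13, r^17, r^19.
That's 8.

8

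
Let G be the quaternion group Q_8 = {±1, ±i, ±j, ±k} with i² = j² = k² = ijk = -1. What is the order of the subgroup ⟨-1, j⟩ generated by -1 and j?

|⟨-1⟩| = 2 and |⟨j⟩| = 4, so |H| is a multiple of lcm(2, 4) = 4 and divides |G| = 8.
Closing under the operation: H = {1, -1, j, -j}, so |H| = 4.

4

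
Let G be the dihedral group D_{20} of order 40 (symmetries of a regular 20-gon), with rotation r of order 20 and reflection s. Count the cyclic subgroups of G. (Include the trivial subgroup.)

26

Each element a generates a cyclic subgroup ⟨a⟩; distinct elements may generate the same one (a cyclic group of order d has φ(d) generators).
Cyclic subgroups by order — order 1: 1; order 2: 21; order 4: 1; order 5: 1; order 10: 1; order 20: 1.
Total: 26.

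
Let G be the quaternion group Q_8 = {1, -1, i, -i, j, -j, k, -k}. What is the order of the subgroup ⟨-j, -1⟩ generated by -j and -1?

|⟨-j⟩| = 4 and |⟨-1⟩| = 2, so |H| is a multiple of lcm(4, 2) = 4 and divides |G| = 8.
Closing under the operation: H = {1, -1, j, -j}, so |H| = 4.

4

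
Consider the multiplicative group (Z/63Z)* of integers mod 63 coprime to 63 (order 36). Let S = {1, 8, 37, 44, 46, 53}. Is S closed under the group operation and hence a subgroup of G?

Yes

|S| = 6 divides |G| = 36, consistent with Lagrange.
S contains the identity, every element's inverse is in S, and S is closed under ·: it is a subgroup.
In fact S = ⟨53⟩.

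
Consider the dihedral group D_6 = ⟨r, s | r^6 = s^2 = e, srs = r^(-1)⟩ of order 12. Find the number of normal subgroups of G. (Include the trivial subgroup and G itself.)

G has 16 subgroups. Checking conjugation-invariance by order — order 1: 1/1 normal; order 2: 1/7 normal; order 3: 1/1 normal; order 4: 0/3 normal; order 6: 3/3 normal; order 12: 1/1 normal.
Total normal subgroups: 7.

7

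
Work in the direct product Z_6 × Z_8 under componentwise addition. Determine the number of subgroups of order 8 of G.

3

|G| = 48 and 8 | 48, so subgroups of order 8 are possible by Lagrange.
The subgroups of order 8 are: {(0,0), (0,1), (0,2), (0,3), (0,4), (0,5), (0,6), (0,7)}; {(0,0), (0,2), (0,4), (0,6), (3,0), (3,2), (3,4), (3,6)}; {(0,0), (0,2), (0,4), (0,6), (3,1), (3,3), (3,5), (3,7)}.
So G has 3 subgroups of order 8.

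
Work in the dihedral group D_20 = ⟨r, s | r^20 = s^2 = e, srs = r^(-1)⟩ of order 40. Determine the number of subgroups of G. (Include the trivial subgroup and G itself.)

48

|G| = 40, so by Lagrange every subgroup order divides 40. Divisors: 1, 2, 4, 5, 8, 10, 20, 40.
Subgroups by order — order 1: 1; order 2: 21; order 4: 11; order 5: 1; order 8: 5; order 10: 5; order 20: 3; order 40: 1.
Total: 1 + 21 + 11 + 1 + 5 + 5 + 3 + 1 = 48.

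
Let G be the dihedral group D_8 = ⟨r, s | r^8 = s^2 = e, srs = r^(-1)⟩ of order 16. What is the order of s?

2

Computing powers of s: the smallest k with (s)^k = e is k = 2.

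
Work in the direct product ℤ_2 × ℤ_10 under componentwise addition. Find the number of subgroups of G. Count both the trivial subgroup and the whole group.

10

|G| = 20, so by Lagrange every subgroup order divides 20. Divisors: 1, 2, 4, 5, 10, 20.
Subgroups by order — order 1: 1; order 2: 3; order 4: 1; order 5: 1; order 10: 3; order 20: 1.
Total: 1 + 3 + 1 + 1 + 3 + 1 = 10.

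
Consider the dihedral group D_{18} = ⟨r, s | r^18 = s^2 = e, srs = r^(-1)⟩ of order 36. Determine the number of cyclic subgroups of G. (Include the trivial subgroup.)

A cyclic subgroup of order d is generated by each of its φ(d) elements of order d, so the cyclic subgroups of order d number (#elements of order d)/φ(d).
Cyclic subgroups by order — order 1: 1; order 2: 19; order 3: 1; order 6: 1; order 9: 1; order 18: 1.
Total: 24.

24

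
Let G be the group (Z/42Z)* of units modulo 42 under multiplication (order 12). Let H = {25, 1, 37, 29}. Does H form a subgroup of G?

Closure fails: 37 · 29 = 23 ∉ H. So H is not a subgroup.

No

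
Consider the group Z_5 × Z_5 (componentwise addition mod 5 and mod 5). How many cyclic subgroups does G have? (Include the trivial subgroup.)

A cyclic subgroup of order d is generated by each of its φ(d) elements of order d, so the cyclic subgroups of order d number (#elements of order d)/φ(d).
Cyclic subgroups by order — order 1: 1; order 5: 6.
Total: 7.

7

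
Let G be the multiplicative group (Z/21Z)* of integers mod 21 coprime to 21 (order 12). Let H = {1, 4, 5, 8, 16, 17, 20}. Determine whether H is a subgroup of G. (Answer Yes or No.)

|H| = 7 does not divide |G| = 12, so by Lagrange H is not a subgroup.

No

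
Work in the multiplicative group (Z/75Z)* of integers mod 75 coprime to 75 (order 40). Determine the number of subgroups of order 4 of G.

|G| = 40 and 4 | 40, so subgroups of order 4 are possible by Lagrange.
The subgroups of order 4 are: {1, 26, 49, 74}; {1, 32, 49, 68}; {1, 7, 43, 49}.
So G has 3 subgroups of order 4.

3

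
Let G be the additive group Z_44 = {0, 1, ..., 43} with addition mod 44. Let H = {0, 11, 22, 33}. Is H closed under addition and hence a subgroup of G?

Yes

|H| = 4 divides |G| = 44, consistent with Lagrange.
H contains the identity, every element's inverse is in H, and H is closed under +: it is a subgroup.
In fact H = ⟨33⟩.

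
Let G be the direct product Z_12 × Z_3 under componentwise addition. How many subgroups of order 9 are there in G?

|G| = 36 and 9 | 36, so subgroups of order 9 are possible by Lagrange.
The subgroups of order 9 are: {(0,0), (0,1), (0,2), (4,0), (4,1), (4,2), (8,0), (8,1), (8,2)}.
So G has 1 subgroup of order 9.

1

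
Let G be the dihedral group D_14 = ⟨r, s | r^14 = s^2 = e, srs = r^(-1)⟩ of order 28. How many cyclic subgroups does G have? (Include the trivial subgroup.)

18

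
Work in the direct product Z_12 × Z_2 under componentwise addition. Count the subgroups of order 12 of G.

3

|G| = 24 and 12 | 24, so subgroups of order 12 are possible by Lagrange.
The subgroups of order 12 are: {(0,0), (0,1), (2,0), (2,1), (4,0), (4,1), (6,0), (6,1), (8,0), (8,1), (10,0), (10,1)}; {(0,0), (1,0), (2,0), (3,0), (4,0), (5,0), (6,0), (7,0), (8,0), (9,0), (10,0), (11,0)}; {(0,0), (1,1), (2,0), (3,1), (4,0), (5,1), (6,0), (7,1), (8,0), (9,1), (10,0), (11,1)}.
So G has 3 subgroups of order 12.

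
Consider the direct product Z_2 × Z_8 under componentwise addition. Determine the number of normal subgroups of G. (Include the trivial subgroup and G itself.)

11

G is abelian, so every subgroup is normal.
G has 11 subgroups in total, hence 11 normal subgroups.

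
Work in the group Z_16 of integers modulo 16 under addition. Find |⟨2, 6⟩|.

8

|⟨2⟩| = 8 and |⟨6⟩| = 8, so |H| is a multiple of lcm(8, 8) = 8 and divides |G| = 16.
Closing under the operation: H = {0, 2, 4, 6, 8, 10, 12, 14}, so |H| = 8.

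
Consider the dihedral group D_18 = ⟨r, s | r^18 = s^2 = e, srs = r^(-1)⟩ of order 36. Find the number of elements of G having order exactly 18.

6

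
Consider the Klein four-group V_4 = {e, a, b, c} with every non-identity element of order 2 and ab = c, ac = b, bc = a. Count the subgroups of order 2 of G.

|G| = 4 and 2 | 4, so subgroups of order 2 are possible by Lagrange.
The subgroups of order 2 are: {e, a}; {e, b}; {e, c}.
So G has 3 subgroups of order 2.

3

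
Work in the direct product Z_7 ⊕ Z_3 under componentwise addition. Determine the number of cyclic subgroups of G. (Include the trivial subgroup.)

A cyclic subgroup of order d is generated by each of its φ(d) elements of order d, so the cyclic subgroups of order d number (#elements of order d)/φ(d).
Cyclic subgroups by order — order 1: 1; order 3: 1; order 7: 1; order 21: 1.
Total: 4.

4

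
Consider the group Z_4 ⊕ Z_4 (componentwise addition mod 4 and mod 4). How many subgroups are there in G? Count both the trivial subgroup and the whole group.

15

|G| = 16, so by Lagrange every subgroup order divides 16. Divisors: 1, 2, 4, 8, 16.
Subgroups by order — order 1: 1; order 2: 3; order 4: 7; order 8: 3; order 16: 1.
Total: 1 + 3 + 7 + 3 + 1 = 15.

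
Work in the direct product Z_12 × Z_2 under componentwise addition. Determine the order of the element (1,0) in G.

The order of (1,0) in Z_12 × Z_2 is lcm(ord(1) in Z_12, ord(0) in Z_2).
ord(1) = 12 and ord(0) = 1, so |⟨(1,0)⟩| = lcm(12, 1) = 12.

12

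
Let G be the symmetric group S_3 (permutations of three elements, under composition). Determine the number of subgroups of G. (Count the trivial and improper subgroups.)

6

|G| = 6, so by Lagrange every subgroup order divides 6. Divisors: 1, 2, 3, 6.
Subgroups by order — order 1: 1; order 2: 3; order 3: 1; order 6: 1.
Total: 1 + 3 + 1 + 1 = 6.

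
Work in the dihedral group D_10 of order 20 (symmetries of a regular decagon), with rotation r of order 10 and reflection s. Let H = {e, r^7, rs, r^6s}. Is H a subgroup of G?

No

r^7 ∈ H but its inverse r^3 ∉ H, so H is not a subgroup.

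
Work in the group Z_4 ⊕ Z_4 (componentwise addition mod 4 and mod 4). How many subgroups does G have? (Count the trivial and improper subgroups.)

|G| = 16, so by Lagrange every subgroup order divides 16. Divisors: 1, 2, 4, 8, 16.
Subgroups by order — order 1: 1; order 2: 3; order 4: 7; order 8: 3; order 16: 1.
Total: 1 + 3 + 7 + 3 + 1 = 15.

15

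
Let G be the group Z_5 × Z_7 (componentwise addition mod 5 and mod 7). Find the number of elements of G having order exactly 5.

An element (a,b) has order lcm(ord(a), ord(b)); count pairs with lcm equal to 5.
Enumerating gives 4 such elements.

4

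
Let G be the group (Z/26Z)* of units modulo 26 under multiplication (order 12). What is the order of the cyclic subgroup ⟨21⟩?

4

Compute successive powers of 21 mod 26: 21, 25, 5, 1; 21^4 ≡ 1 (mod 26).
So |⟨21⟩| = 4.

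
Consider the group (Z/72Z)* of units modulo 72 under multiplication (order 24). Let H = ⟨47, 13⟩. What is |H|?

12

|⟨47⟩| = 6 and |⟨13⟩| = 6, so |H| is a multiple of lcm(6, 6) = 6 and divides |G| = 24.
Closing under the operation: H = {1, 11, 13, 23, 25, 35, 37, 47, 49, 59, 61, 71}, so |H| = 12.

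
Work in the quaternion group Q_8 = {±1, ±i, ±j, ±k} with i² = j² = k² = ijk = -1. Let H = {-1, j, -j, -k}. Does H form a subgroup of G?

No

The identity 1 ∉ H, so H is not a subgroup.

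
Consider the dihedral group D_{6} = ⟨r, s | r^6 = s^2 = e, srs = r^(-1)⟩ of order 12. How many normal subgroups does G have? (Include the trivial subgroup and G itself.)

G has 16 subgroups. Checking conjugation-invariance by order — order 1: 1/1 normal; order 2: 1/7 normal; order 3: 1/1 normal; order 4: 0/3 normal; order 6: 3/3 normal; order 12: 1/1 normal.
Total normal subgroups: 7.

7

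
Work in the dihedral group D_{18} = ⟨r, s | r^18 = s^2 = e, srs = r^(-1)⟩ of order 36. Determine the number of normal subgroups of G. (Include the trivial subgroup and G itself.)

G has 45 subgroups. Checking conjugation-invariance by order — order 1: 1/1 normal; order 2: 1/19 normal; order 3: 1/1 normal; order 4: 0/9 normal; order 6: 1/7 normal; order 9: 1/1 normal; order 12: 0/3 normal; order 18: 3/3 normal; order 36: 1/1 normal.
Total normal subgroups: 9.

9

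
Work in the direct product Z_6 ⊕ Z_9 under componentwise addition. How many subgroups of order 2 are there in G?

1

|G| = 54 and 2 | 54, so subgroups of order 2 are possible by Lagrange.
The subgroups of order 2 are: {(0,0), (3,0)}.
So G has 1 subgroup of order 2.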